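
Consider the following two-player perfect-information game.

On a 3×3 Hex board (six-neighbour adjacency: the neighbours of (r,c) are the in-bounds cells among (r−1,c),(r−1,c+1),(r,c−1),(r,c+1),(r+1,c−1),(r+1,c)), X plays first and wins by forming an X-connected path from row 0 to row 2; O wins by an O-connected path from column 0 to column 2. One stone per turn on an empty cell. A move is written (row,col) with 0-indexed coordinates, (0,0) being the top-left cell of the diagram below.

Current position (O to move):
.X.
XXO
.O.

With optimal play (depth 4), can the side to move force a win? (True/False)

ply 1, O at .X./XXO/.O. | (0,0)=-1→OX./XXO/.O.; (0,2)=-1→.XO/XXO/.O.; (2,0)=+1→.X./XXO/OO.*; (2,2)=-1→.X./XXO/.OO
ply 2: .X./XXO/OO. is terminal -1 (X); from .X./XXO/.O. depth 4

O winning at [.X./XXO/.O.]: True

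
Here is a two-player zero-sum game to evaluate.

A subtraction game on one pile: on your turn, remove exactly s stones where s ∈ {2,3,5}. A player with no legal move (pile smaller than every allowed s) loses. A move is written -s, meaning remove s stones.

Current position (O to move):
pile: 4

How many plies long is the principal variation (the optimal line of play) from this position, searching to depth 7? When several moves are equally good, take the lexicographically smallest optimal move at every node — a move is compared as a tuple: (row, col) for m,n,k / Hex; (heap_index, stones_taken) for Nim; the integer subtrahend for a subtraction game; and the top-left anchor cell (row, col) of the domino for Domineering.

PV length from [4]: 1 ply

p1 O@[4]: -2[2]-1 -3[1]+1*
p2 X@[1] terminal -1; root [4] d7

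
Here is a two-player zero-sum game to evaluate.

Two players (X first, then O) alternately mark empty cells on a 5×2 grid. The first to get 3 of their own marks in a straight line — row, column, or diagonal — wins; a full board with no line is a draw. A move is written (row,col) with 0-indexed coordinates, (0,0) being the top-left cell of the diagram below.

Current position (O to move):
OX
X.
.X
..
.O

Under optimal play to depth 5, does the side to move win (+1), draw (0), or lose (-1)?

value(OX/X./.X/../.O, O) = 0

[OX/X./.X/../.O] O move#1: (1,1):+0/OX/XO/.X/../.O*, (2,0):-1/OX/X./OX/../.O, (3,0):-1/OX/X./.X/O./.O, (3,1):-1/OX/X./.X/.O/.O, (4,0):-1/OX/X./.X/../OO
[OX/XO/.X/../.O] X move#2: (2,0):+0/OX/XO/XX/../.O*, (3,0):+0/OX/XO/.X/X./.O, (3,1):+0/OX/XO/.X/.X/.O, (4,0):+0/OX/XO/.X/../XO
[OX/XO/XX/../.O] O move#3: (3,0):+0/OX/XO/XX/O./.O*, (3,1):-1/OX/XO/XX/.O/.O, (4,0):-1/OX/XO/XX/../OO
[OX/XO/XX/O./.O] X move#4: (3,1):+0/OX/XO/XX/OX/.O*, (4,0):+0/OX/XO/XX/O./XO
[OX/XO/XX/OX/.O] O move#5: (4,0):+0/OX/XO/XX/OX/OO*
[OX/XO/XX/OX/OO] end (terminal +0, X#6); searched OX/X./.X/../.O to 5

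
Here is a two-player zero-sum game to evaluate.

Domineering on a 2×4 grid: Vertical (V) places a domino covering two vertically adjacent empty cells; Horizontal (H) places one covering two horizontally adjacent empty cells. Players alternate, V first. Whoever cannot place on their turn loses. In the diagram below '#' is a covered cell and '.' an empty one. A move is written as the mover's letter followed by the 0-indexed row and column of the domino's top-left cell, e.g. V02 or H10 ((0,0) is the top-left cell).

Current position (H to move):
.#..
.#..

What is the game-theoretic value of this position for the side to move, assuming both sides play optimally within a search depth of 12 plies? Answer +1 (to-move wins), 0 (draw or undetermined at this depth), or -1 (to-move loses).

value(.#../.#.., H) = +1

[.#../.#..] H move#1: H02:+1/.###/.#..*, H12:+1/.#../.###
[.###/.#..] V move#2: V00:-1/####/##..*
[####/##..] H move#3: H12:+1/####/####*
[####/####] end (terminal -1, V#4); searched .#../.#.. to 12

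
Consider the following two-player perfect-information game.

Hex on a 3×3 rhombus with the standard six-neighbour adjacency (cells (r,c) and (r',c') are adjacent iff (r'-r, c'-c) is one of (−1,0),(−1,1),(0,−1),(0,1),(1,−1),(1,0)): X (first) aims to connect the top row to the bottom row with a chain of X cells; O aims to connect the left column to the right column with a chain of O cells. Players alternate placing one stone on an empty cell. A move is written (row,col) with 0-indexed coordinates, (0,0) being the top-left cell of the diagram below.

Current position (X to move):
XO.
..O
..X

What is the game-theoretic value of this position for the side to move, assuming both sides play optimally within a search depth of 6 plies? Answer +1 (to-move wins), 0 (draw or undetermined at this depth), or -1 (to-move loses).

ply 1, X at XO./..O/..X | (0,2)=-1→XOX/..O/..X; (1,0)=-1→XO./X.O/..X; (1,1)=+1→XO./.XO/..X*; (2,0)=-1→XO./..O/X.X; (2,1)=-1→XO./..O/.XX
ply 2, O at XO./.XO/..X | (0,2)=-1→XOO/.XO/..X*; (1,0)=-1→XO./OXO/..X; (2,0)=-1→XO./.XO/O.X; (2,1)=-1→XO./.XO/.OX
ply 3, X at XOO/.XO/..X | (1,0)=+1→XOO/XXO/..X*; (2,0)=-1→XOO/.XO/X.X; (2,1)=-1→XOO/.XO/.XX
ply 4, O at XOO/XXO/..X | (2,0)=-1→XOO/XXO/O.X*; (2,1)=-1→XOO/XXO/.OX
ply 5, X at XOO/XXO/O.X | (2,1)=+1→XOO/XXO/OXX*
ply 6: XOO/XXO/OXX is terminal -1 (O); from XO./..O/..X depth 6

value(XO./..O/..X, X) = +1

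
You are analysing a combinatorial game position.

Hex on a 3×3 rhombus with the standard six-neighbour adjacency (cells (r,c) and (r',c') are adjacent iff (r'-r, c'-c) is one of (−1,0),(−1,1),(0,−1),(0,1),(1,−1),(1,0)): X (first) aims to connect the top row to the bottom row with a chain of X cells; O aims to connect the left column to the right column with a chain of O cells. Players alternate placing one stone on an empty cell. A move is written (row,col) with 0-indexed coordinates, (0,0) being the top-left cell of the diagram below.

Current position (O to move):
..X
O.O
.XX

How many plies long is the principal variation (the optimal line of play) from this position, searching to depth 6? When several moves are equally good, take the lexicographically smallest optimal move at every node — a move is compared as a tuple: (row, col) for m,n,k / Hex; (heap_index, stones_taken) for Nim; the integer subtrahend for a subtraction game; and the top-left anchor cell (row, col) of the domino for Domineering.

PV length from [..X/O.O/.XX]: 1 ply

p1 O@[..X/O.O/.XX]: (0,0)[O.X/O.O/.XX]-1 (0,1)[.OX/O.O/.XX]-1 (1,1)[..X/OOO/.XX]+1* (2,0)[..X/O.O/OXX]-1
p2 X@[..X/OOO/.XX] terminal -1; root [..X/O.O/.XX] d6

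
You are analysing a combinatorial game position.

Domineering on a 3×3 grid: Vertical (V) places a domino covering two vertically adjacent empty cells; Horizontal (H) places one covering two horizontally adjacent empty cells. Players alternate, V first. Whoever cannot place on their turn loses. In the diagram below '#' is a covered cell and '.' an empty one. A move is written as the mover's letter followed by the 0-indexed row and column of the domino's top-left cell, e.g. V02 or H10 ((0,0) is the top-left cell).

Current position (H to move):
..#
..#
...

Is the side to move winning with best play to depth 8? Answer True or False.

H winning at [..#/..#/...]: True

ply 1, H at ..#/..#/... | H00=-1→###/..#/...; H10=+1→..#/###/...*; H20=-1→..#/..#/##.; H21=-1→..#/..#/.##
ply 2: ..#/###/... is terminal -1 (V); from ..#/..#/... depth 8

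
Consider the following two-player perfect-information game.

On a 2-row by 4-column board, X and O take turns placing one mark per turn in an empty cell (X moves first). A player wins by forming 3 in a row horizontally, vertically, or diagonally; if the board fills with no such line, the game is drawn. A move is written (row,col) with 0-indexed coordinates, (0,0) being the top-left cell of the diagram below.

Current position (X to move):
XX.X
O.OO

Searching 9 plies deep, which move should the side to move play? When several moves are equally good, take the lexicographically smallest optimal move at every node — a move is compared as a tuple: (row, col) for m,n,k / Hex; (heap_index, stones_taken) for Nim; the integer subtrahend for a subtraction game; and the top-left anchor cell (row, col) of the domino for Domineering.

X's best at [XX.X/O.OO]: (0,2)

[XX.X/O.OO] X move#1: (0,2):+1/XXXX/O.OO*, (1,1):+0/XX.X/OXOO
[XXXX/O.OO] end (terminal -1, O#2); searched XX.X/O.OO to 9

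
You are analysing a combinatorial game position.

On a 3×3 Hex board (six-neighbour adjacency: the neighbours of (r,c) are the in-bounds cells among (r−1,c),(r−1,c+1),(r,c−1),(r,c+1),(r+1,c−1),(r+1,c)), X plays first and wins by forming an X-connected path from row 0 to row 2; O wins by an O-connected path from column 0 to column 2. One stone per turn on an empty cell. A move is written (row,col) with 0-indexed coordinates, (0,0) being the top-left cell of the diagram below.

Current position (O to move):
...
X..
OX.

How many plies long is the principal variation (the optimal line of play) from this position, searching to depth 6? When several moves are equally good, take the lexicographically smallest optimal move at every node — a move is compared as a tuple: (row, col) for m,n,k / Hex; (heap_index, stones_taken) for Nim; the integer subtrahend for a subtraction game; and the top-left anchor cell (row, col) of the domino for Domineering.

ply 1, O at .../X../OX. | (0,0)=-1→O../X../OX.; (0,1)=-1→.O./X../OX.; (0,2)=-1→..O/X../OX.; (1,1)=+1→.../XO./OX.*; (1,2)=-1→.../X.O/OX.; (2,2)=-1→.../X../OXO
ply 2, X at .../XO./OX. | (0,0)=-1→X../XO./OX.*; (0,1)=-1→.X./XO./OX.; (0,2)=-1→..X/XO./OX.; (1,2)=-1→.../XOX/OX.; (2,2)=-1→.../XO./OXX
ply 3, O at X../XO./OX. | (0,1)=+1→XO./XO./OX.*; (0,2)=+1→X.O/XO./OX.; (1,2)=+1→X../XOO/OX.; (2,2)=+1→X../XO./OXO
ply 4, X at XO./XO./OX. | (0,2)=-1→XOX/XO./OX.*; (1,2)=-1→XO./XOX/OX.; (2,2)=-1→XO./XO./OXX
ply 5, O at XOX/XO./OX. | (1,2)=+1→XOX/XOO/OX.*; (2,2)=-1→XOX/XO./OXO
ply 6: XOX/XOO/OX. is terminal -1 (X); from .../X../OX. depth 6

PV length from [.../X../OX.]: 5 plies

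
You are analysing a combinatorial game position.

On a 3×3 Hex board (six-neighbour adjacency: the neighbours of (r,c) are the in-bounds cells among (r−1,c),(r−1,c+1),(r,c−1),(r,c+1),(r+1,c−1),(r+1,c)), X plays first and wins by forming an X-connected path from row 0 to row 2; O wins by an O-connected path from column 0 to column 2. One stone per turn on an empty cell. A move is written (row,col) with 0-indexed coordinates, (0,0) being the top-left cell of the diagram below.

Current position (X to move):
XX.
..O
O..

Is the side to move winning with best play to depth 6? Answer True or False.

p1 X@[XX./..O/O..]: (0,2)[XXX/..O/O..]-1* (1,0)[XX./X.O/O..]-1 (1,1)[XX./.XO/O..]-1 (2,1)[XX./..O/OX.]-1 (2,2)[XX./..O/O.X]-1
p2 O@[XXX/..O/O..]: (1,0)[XXX/O.O/O..]+1* (1,1)[XXX/.OO/O..]+1 (2,1)[XXX/..O/OO.]+1 (2,2)[XXX/..O/O.O]+1
p3 X@[XXX/O.O/O..]: (1,1)[XXX/OXO/O..]-1* (2,1)[XXX/O.O/OX.]-1 (2,2)[XXX/O.O/O.X]-1
p4 O@[XXX/OXO/O..]: (2,1)[XXX/OXO/OO.]+1* (2,2)[XXX/OXO/O.O]-1
p5 X@[XXX/OXO/OO.] terminal -1; root [XX./..O/O..] d6

X winning at [XX./..O/O..]: False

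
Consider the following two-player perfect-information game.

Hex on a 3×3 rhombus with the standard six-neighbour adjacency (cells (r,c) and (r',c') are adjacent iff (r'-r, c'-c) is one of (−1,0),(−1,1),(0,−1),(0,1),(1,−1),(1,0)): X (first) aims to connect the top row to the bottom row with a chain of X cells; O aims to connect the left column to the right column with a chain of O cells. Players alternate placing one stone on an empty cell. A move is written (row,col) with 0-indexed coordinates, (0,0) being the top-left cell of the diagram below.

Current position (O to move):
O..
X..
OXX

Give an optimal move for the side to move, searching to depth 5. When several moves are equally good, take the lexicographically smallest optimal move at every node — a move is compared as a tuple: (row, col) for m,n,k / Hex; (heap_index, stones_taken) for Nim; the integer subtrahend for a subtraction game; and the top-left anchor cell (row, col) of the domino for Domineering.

O's best at [O../X../OXX]: (0,2)

p1 O@[O../X../OXX]: (0,1)[OO./X../OXX]-1 (0,2)[O.O/X../OXX]+1* (1,1)[O../XO./OXX]+1 (1,2)[O../X.O/OXX]-1
p2 X@[O.O/X../OXX]: (0,1)[OXO/X../OXX]-1* (1,1)[O.O/XX./OXX]-1 (1,2)[O.O/X.X/OXX]-1
p3 O@[OXO/X../OXX]: (1,1)[OXO/XO./OXX]+1* (1,2)[OXO/X.O/OXX]-1
p4 X@[OXO/XO./OXX] terminal -1; root [O../X../OXX] d5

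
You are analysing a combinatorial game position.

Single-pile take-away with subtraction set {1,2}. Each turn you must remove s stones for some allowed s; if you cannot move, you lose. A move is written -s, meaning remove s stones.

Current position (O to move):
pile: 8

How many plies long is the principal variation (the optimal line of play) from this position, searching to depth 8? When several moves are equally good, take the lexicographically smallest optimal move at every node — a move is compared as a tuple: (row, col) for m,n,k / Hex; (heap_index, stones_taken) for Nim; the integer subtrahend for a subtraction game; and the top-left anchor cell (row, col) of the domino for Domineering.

PV length from [8]: 5 plies

[8] O move#1: -1:-1/7, -2:+1/6*
[6] X move#2: -1:-1/5*, -2:-1/4
[5] O move#3: -1:-1/4, -2:+1/3*
[3] X move#4: -1:-1/2*, -2:-1/1
[2] O move#5: -1:-1/1, -2:+1/0*
[0] end (terminal -1, X#6); searched 8 to 8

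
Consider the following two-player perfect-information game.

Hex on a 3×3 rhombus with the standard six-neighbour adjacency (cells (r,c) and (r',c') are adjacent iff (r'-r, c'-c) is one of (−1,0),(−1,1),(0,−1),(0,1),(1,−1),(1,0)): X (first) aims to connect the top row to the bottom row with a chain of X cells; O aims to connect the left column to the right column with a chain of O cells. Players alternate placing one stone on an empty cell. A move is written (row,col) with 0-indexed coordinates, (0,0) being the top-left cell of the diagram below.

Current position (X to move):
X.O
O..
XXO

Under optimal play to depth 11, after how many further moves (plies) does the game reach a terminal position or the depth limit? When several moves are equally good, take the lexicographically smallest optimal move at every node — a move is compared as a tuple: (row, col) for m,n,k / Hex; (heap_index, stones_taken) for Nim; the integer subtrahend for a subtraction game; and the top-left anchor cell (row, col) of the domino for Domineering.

PV length from [X.O/O../XXO]: 2 plies

p1 X@[X.O/O../XXO]: (0,1)[XXO/O../XXO]-1* (1,1)[X.O/OX./XXO]-1 (1,2)[X.O/O.X/XXO]-1
p2 O@[XXO/O../XXO]: (1,1)[XXO/OO./XXO]+1* (1,2)[XXO/O.O/XXO]-1
p3 X@[XXO/OO./XXO] terminal -1; root [X.O/O../XXO] d11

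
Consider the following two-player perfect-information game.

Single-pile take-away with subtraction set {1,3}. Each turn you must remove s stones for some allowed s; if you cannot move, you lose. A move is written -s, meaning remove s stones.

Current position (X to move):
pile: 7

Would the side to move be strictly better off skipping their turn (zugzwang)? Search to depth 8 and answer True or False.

zugzwang(7, X) = False

ply 1, X at 7 | -1=+1→6*; -3=+1→4
ply 2, O at 6 | -1=-1→5*; -3=-1→3
ply 3, X at 5 | -1=+1→4*; -3=+1→2
ply 4, O at 4 | -1=-1→3*; -3=-1→1
ply 5, X at 3 | -1=+1→2*; -3=+1→0
ply 6, O at 2 | -1=-1→1*
ply 7, X at 1 | -1=+1→0*
ply 8: 0 is terminal -1 (O); from 7 depth 8
pass branch (O moves first from the same position):
  | ply 1, O at 7 | -1=+1→6*; -3=+1→4
  | ply 2, X at 6 | -1=-1→5*; -3=-1→3
  | ply 3, O at 5 | -1=+1→4*; -3=+1→2
  | ply 4, X at 4 | -1=-1→3*; -3=-1→1
  | ply 5, O at 3 | -1=+1→2*; -3=+1→0
  | ply 6, X at 2 | -1=-1→1*
  | ply 7, O at 1 | -1=+1→0*
  | ply 8: 0 is terminal -1 (X); from 7 depth 8
X moving scores +1; X passing scores -1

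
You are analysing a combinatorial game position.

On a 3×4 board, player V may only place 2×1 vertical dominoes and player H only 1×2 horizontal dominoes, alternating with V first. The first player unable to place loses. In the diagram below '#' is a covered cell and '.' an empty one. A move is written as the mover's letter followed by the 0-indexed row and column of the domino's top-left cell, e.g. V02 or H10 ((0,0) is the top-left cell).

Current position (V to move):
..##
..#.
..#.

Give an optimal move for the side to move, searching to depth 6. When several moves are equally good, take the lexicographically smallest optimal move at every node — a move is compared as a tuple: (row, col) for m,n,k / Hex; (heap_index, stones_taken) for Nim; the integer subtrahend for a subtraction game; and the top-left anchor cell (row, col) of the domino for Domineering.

V's best at [..##/..#./..#.]: V00

p1 V@[..##/..#./..#.]: V00[#.##/#.#./..#.]+1* V01[.###/.##./..#.]+1 V10[..##/#.#./#.#.]+1 V11[..##/.##./.##.]+1 V13[..##/..##/..##]-1
p2 H@[#.##/#.#./..#.]: H20[#.##/#.#./###.]-1*
p3 V@[#.##/#.#./###.]: V01[####/###./###.]+1* V13[#.##/#.##/####]+1
p4 H@[####/###./###.] terminal -1; root [..##/..#./..#.] d6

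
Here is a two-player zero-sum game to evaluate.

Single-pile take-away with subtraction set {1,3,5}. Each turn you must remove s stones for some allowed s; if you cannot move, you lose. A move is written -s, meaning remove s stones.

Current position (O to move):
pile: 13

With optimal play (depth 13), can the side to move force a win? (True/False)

[13] O move#1: -1:+1/12*, -3:+1/10, -5:+1/8
[12] X move#2: -1:-1/11*, -3:-1/9, -5:-1/7
[11] O move#3: -1:+1/10*, -3:+1/8, -5:+1/6
[10] X move#4: -1:-1/9*, -3:-1/7, -5:-1/5
[9] O move#5: -1:+1/8*, -3:+1/6, -5:+1/4
[8] X move#6: -1:-1/7*, -3:-1/5, -5:-1/3
[7] O move#7: -1:+1/6*, -3:+1/4, -5:+1/2
[6] X move#8: -1:-1/5*, -3:-1/3, -5:-1/1
[5] O move#9: -1:+1/4*, -3:+1/2, -5:+1/0
[4] X move#10: -1:-1/3*, -3:-1/1
[3] O move#11: -1:+1/2*, -3:+1/0
[2] X move#12: -1:-1/1*
[1] O move#13: -1:+1/0*
[0] end (terminal -1, X#14); searched 13 to 13

O winning at [13]: True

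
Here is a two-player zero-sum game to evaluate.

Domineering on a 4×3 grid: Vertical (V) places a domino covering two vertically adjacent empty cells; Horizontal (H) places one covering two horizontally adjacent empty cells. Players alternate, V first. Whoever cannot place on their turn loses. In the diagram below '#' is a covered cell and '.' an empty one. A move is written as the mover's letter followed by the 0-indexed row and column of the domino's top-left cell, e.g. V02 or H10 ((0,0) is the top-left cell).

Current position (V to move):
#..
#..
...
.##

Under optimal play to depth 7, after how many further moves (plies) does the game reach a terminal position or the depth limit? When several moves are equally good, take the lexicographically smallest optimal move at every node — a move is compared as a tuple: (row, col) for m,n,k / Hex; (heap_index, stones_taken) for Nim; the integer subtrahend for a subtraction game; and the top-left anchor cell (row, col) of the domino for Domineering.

ply 1, V at #../#../.../.## | V01=+1→##./##./.../.##*; V02=+1→#.#/#.#/.../.##; V11=+1→#../##./.#./.##; V12=+1→#../#.#/..#/.##; V20=-1→#../#../#../###
ply 2, H at ##./##./.../.## | H20=-1→##./##./##./.##*; H21=-1→##./##./.##/.##
ply 3, V at ##./##./##./.## | V02=+1→###/###/##./.##*; V12=+1→##./###/###/.##
ply 4: ###/###/##./.## is terminal -1 (H); from #../#../.../.## depth 7

PV length from [#../#../.../.##]: 3 plies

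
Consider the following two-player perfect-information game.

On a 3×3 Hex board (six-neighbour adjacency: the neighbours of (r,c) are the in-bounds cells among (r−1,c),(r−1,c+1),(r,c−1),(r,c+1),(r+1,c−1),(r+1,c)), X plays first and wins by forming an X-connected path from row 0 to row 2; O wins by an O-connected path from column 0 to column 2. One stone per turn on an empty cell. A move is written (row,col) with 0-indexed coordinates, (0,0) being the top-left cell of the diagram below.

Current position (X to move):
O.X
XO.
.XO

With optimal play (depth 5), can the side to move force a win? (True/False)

p1 X@[O.X/XO./.XO]: (0,1)[OXX/XO./.XO]+1* (1,2)[O.X/XOX/.XO]+1 (2,0)[O.X/XO./XXO]+1
p2 O@[OXX/XO./.XO]: (1,2)[OXX/XOO/.XO]-1* (2,0)[OXX/XO./OXO]-1
p3 X@[OXX/XOO/.XO]: (2,0)[OXX/XOO/XXO]+1*
p4 O@[OXX/XOO/XXO] terminal -1; root [O.X/XO./.XO] d5

X winning at [O.X/XO./.XO]: True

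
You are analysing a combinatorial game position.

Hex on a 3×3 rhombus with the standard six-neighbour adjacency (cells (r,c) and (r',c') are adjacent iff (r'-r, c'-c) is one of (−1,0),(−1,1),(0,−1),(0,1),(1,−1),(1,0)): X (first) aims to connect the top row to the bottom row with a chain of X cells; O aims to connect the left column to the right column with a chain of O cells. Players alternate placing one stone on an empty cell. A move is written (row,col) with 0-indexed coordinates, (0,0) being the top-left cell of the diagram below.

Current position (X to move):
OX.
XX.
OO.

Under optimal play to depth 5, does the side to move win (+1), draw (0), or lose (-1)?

value(OX./XX./OO., X) = -1

p1 X@[OX./XX./OO.]: (0,2)[OXX/XX./OO.]-1* (1,2)[OX./XXX/OO.]-1 (2,2)[OX./XX./OOX]-1
p2 O@[OXX/XX./OO.]: (1,2)[OXX/XXO/OO.]+1* (2,2)[OXX/XX./OOO]+1
p3 X@[OXX/XXO/OO.] terminal -1; root [OX./XX./OO.] d5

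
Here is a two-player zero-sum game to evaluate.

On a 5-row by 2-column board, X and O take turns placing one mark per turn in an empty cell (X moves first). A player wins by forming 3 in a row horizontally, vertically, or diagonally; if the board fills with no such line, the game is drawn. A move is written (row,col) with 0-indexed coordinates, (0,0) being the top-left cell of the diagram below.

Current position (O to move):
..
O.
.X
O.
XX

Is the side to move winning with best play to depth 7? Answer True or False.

ply 1, O at ../O./.X/O./XX | (0,0)=-1→O./O./.X/O./XX; (0,1)=-1→.O/O./.X/O./XX; (1,1)=-1→../OO/.X/O./XX; (2,0)=+1→../O./OX/O./XX*; (3,1)=+0→../O./.X/OO/XX
ply 2: ../O./OX/O./XX is terminal -1 (X); from ../O./.X/O./XX depth 7

O winning at [../O./.X/O./XX]: True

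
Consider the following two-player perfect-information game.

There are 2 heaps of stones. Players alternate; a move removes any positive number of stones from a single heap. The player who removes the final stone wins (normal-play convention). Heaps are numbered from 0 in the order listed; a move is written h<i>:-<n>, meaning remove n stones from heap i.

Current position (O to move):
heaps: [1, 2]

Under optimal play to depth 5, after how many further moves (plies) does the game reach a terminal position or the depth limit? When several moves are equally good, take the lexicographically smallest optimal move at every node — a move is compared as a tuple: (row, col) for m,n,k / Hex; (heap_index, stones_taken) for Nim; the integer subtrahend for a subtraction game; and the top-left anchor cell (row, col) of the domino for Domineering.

[(1,2)] O move#1: h0:-1:-1/(0,2), h1:-1:+1/(1,1)*, h1:-2:-1/(1,0)
[(1,1)] X move#2: h0:-1:-1/(0,1)*, h1:-1:-1/(1,0)
[(0,1)] O move#3: h1:-1:+1/(0,0)*
[(0,0)] end (terminal -1, X#4); searched (1,2) to 5

PV length from [(1,2)]: 3 plies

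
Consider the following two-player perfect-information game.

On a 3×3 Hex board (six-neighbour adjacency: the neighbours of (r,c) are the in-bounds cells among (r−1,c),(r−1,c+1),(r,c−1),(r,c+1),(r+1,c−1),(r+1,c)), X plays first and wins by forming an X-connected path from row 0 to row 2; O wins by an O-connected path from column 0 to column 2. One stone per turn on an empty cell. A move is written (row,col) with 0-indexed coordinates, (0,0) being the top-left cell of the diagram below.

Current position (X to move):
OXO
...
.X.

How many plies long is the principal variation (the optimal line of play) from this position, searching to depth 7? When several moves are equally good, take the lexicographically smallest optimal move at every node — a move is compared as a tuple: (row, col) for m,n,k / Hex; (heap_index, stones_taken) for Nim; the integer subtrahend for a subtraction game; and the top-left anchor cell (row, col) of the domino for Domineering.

PV length from [OXO/.../.X.]: 3 plies

[OXO/.../.X.] X move#1: (1,0):+1/OXO/X../.X.*, (1,1):+1/OXO/.X./.X., (1,2):-1/OXO/..X/.X., (2,0):+1/OXO/.../XX., (2,2):-1/OXO/.../.XX
[OXO/X../.X.] O move#2: (1,1):-1/OXO/XO./.X.*, (1,2):-1/OXO/X.O/.X., (2,0):-1/OXO/X../OX., (2,2):-1/OXO/X../.XO
[OXO/XO./.X.] X move#3: (1,2):-1/OXO/XOX/.X., (2,0):+1/OXO/XO./XX.*, (2,2):-1/OXO/XO./.XX
[OXO/XO./XX.] end (terminal -1, O#4); searched OXO/.../.X. to 7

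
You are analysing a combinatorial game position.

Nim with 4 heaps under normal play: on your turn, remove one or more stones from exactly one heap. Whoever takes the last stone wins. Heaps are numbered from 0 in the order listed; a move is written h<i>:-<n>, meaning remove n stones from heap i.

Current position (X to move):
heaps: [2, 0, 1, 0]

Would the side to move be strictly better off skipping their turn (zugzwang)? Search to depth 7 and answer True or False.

[(2,0,1,0)] X move#1: h0:-1:+1/(1,0,1,0)*, h0:-2:-1/(0,0,1,0), h2:-1:-1/(2,0,0,0)
[(1,0,1,0)] O move#2: h0:-1:-1/(0,0,1,0)*, h2:-1:-1/(1,0,0,0)
[(0,0,1,0)] X move#3: h2:-1:+1/(0,0,0,0)*
[(0,0,0,0)] end (terminal -1, O#4); searched (2,0,1,0) to 7
if X skipped the turn, O would face:
~ [(2,0,1,0)] O move#1: h0:-1:+1/(1,0,1,0)*, h0:-2:-1/(0,0,1,0), h2:-1:-1/(2,0,0,0)
~ [(1,0,1,0)] X move#2: h0:-1:-1/(0,0,1,0)*, h2:-1:-1/(1,0,0,0)
~ [(0,0,1,0)] O move#3: h2:-1:+1/(0,0,0,0)*
~ [(0,0,0,0)] end (terminal -1, X#4); searched (2,0,1,0) to 7
compare (X): move=+1 vs pass=-1

zugzwang((2,0,1,0), X) = False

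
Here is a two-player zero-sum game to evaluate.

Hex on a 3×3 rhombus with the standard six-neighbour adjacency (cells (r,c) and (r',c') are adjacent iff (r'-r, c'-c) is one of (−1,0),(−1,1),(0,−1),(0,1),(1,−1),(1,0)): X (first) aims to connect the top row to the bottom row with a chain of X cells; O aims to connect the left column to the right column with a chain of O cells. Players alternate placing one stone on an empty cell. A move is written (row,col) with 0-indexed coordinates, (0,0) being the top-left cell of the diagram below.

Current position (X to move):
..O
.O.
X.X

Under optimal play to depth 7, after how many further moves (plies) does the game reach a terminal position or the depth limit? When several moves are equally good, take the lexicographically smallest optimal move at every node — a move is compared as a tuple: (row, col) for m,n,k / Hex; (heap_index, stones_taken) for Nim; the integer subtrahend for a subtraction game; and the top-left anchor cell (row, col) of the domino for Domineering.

p1 X@[..O/.O./X.X]: (0,0)[X.O/.O./X.X]-1 (0,1)[.XO/.O./X.X]-1 (1,0)[..O/XO./X.X]+1* (1,2)[..O/.OX/X.X]-1 (2,1)[..O/.O./XXX]-1
p2 O@[..O/XO./X.X]: (0,0)[O.O/XO./X.X]-1* (0,1)[.OO/XO./X.X]-1 (1,2)[..O/XOO/X.X]-1 (2,1)[..O/XO./XOX]-1
p3 X@[O.O/XO./X.X]: (0,1)[OXO/XO./X.X]+1* (1,2)[O.O/XOX/X.X]-1 (2,1)[O.O/XO./XXX]-1
p4 O@[OXO/XO./X.X] terminal -1; root [..O/.O./X.X] d7

PV length from [..O/.O./X.X]: 3 plies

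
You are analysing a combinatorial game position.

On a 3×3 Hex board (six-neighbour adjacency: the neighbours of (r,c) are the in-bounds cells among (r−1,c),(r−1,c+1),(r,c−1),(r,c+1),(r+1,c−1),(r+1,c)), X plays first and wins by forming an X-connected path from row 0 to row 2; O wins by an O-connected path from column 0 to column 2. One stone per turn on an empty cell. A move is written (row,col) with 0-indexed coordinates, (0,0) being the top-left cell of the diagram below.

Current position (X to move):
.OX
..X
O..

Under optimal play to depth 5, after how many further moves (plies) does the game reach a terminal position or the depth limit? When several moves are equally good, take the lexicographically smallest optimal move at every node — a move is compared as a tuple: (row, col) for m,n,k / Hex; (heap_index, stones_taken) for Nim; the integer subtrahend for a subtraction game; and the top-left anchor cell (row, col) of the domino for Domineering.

PV length from [.OX/..X/O..]: 5 plies

ply 1, X at .OX/..X/O.. | (0,0)=+1→XOX/..X/O..*; (1,0)=+1→.OX/X.X/O..; (1,1)=+1→.OX/.XX/O..; (2,1)=+1→.OX/..X/OX.; (2,2)=+1→.OX/..X/O.X
ply 2, O at XOX/..X/O.. | (1,0)=-1→XOX/O.X/O..*; (1,1)=-1→XOX/.OX/O..; (2,1)=-1→XOX/..X/OO.; (2,2)=-1→XOX/..X/O.O
ply 3, X at XOX/O.X/O.. | (1,1)=+1→XOX/OXX/O..*; (2,1)=+1→XOX/O.X/OX.; (2,2)=+1→XOX/O.X/O.X
ply 4, O at XOX/OXX/O.. | (2,1)=-1→XOX/OXX/OO.*; (2,2)=-1→XOX/OXX/O.O
ply 5, X at XOX/OXX/OO. | (2,2)=+1→XOX/OXX/OOX*
ply 6: XOX/OXX/OOX is terminal -1 (O); from .OX/..X/O.. depth 5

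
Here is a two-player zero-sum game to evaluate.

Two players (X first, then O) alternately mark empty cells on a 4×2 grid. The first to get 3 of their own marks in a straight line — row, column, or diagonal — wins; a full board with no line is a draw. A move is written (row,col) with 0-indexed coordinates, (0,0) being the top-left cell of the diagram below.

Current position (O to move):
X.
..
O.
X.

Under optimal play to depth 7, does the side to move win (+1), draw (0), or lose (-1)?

[X./../O./X.] O move#1: (0,1):+0/XO/../O./X.*, (1,0):+0/X./O./O./X., (1,1):+0/X./.O/O./X., (2,1):+0/X./../OO/X., (3,1):+0/X./../O./XO
[XO/../O./X.] X move#2: (1,0):+0/XO/X./O./X.*, (1,1):+0/XO/.X/O./X., (2,1):+0/XO/../OX/X., (3,1):+0/XO/../O./XX
[XO/X./O./X.] O move#3: (1,1):+0/XO/XO/O./X.*, (2,1):+0/XO/X./OO/X., (3,1):+0/XO/X./O./XO
[XO/XO/O./X.] X move#4: (2,1):+0/XO/XO/OX/X.*, (3,1):-1/XO/XO/O./XX
[XO/XO/OX/X.] O move#5: (3,1):+0/XO/XO/OX/XO*
[XO/XO/OX/XO] end (terminal +0, X#6); searched X./../O./X. to 7

value(X./../O./X., O) = 0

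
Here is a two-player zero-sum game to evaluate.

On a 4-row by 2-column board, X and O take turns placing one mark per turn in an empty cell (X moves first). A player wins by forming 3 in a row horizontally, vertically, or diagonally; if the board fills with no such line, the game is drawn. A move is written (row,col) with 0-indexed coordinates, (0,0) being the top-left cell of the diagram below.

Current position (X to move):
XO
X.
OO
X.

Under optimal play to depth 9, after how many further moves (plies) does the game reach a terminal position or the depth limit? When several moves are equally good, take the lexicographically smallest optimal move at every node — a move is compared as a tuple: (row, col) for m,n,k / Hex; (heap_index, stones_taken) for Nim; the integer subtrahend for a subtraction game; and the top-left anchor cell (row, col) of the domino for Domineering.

PV length from [XO/X./OO/X.]: 2 plies

p1 X@[XO/X./OO/X.]: (1,1)[XO/XX/OO/X.]+0* (3,1)[XO/X./OO/XX]-1
p2 O@[XO/XX/OO/X.]: (3,1)[XO/XX/OO/XO]+0*
p3 X@[XO/XX/OO/XO] terminal +0; root [XO/X./OO/X.] d9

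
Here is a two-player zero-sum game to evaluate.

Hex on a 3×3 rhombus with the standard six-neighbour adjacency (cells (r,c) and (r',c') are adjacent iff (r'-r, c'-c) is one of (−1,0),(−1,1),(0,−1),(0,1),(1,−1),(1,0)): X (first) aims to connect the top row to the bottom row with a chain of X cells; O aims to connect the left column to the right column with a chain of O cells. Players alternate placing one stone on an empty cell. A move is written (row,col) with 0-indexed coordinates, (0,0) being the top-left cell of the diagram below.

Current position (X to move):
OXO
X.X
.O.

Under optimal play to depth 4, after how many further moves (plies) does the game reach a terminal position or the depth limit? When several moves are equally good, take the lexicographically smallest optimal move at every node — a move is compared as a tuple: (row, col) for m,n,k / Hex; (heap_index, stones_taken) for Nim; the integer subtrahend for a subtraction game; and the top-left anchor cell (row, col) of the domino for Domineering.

PV length from [OXO/X.X/.O.]: 3 plies

p1 X@[OXO/X.X/.O.]: (1,1)[OXO/XXX/.O.]+1* (2,0)[OXO/X.X/XO.]+1 (2,2)[OXO/X.X/.OX]+1
p2 O@[OXO/XXX/.O.]: (2,0)[OXO/XXX/OO.]-1* (2,2)[OXO/XXX/.OO]-1
p3 X@[OXO/XXX/OO.]: (2,2)[OXO/XXX/OOX]+1*
p4 O@[OXO/XXX/OOX] terminal -1; root [OXO/X.X/.O.] d4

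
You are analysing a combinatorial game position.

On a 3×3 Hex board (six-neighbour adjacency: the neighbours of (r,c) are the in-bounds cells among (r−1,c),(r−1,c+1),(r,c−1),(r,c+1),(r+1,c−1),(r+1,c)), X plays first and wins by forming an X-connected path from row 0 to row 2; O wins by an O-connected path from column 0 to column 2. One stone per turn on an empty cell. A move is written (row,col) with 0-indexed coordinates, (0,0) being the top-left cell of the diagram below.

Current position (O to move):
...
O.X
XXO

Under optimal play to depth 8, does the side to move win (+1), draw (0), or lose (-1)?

p1 O@[.../O.X/XXO]: (0,0)[O../O.X/XXO]-1 (0,1)[.O./O.X/XXO]-1 (0,2)[..O/O.X/XXO]+1* (1,1)[.../OOX/XXO]-1
p2 X@[..O/O.X/XXO]: (0,0)[X.O/O.X/XXO]-1* (0,1)[.XO/O.X/XXO]-1 (1,1)[..O/OXX/XXO]-1
p3 O@[X.O/O.X/XXO]: (0,1)[XOO/O.X/XXO]+1* (1,1)[X.O/OOX/XXO]+1
p4 X@[XOO/O.X/XXO] terminal -1; root [.../O.X/XXO] d8

value(.../O.X/XXO, O) = +1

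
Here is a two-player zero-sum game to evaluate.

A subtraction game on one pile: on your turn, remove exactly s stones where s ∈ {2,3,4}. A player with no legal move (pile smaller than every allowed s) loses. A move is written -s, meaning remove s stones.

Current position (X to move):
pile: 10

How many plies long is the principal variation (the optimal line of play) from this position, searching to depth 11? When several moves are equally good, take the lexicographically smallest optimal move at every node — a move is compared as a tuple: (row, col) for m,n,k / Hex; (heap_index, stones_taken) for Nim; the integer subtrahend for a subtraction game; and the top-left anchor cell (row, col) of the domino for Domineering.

[10] X move#1: -2:-1/8, -3:+1/7*, -4:+1/6
[7] O move#2: -2:-1/5*, -3:-1/4, -4:-1/3
[5] X move#3: -2:-1/3, -3:-1/2, -4:+1/1*
[1] end (terminal -1, O#4); searched 10 to 11

PV length from [10]: 3 plies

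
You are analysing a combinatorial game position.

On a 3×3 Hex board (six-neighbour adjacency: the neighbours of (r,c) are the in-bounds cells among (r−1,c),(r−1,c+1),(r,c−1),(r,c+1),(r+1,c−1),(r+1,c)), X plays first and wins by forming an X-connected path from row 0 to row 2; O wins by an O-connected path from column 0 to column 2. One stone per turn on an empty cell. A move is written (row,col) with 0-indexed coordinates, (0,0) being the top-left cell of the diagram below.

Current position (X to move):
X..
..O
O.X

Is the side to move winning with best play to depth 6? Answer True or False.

[X../..O/O.X] X move#1: (0,1):-1/XX./..O/O.X*, (0,2):-1/X.X/..O/O.X, (1,0):-1/X../X.O/O.X, (1,1):-1/X../.XO/O.X, (2,1):-1/X../..O/OXX
[XX./..O/O.X] O move#2: (0,2):+1/XXO/..O/O.X*, (1,0):+1/XX./O.O/O.X, (1,1):+1/XX./.OO/O.X, (2,1):+1/XX./..O/OOX
[XXO/..O/O.X] X move#3: (1,0):-1/XXO/X.O/O.X*, (1,1):-1/XXO/.XO/O.X, (2,1):-1/XXO/..O/OXX
[XXO/X.O/O.X] O move#4: (1,1):+1/XXO/XOO/O.X*, (2,1):+1/XXO/X.O/OOX
[XXO/XOO/O.X] end (terminal -1, X#5); searched X../..O/O.X to 6

X winning at [X../..O/O.X]: False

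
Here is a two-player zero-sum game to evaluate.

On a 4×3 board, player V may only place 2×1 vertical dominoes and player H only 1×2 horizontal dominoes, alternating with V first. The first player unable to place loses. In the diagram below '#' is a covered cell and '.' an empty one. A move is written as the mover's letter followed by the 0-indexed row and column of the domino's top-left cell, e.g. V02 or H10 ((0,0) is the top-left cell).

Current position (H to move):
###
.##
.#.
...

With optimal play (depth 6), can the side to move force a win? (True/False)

p1 H@[###/.##/.#./...]: H30[###/.##/.#./##.]-1* H31[###/.##/.#./.##]-1
p2 V@[###/.##/.#./##.]: V10[###/###/##./##.]+1* V22[###/.##/.##/###]+1
p3 H@[###/###/##./##.] terminal -1; root [###/.##/.#./...] d6

H winning at [###/.##/.#./...]: False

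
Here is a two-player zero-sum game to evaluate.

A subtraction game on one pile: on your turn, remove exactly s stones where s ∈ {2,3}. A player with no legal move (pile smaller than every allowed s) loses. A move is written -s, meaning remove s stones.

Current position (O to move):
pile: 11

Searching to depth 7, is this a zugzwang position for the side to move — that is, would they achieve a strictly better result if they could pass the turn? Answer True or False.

zugzwang(11, O) = True

[11] O move#1: -2:-1/9*, -3:-1/8
[9] X move#2: -2:-1/7, -3:+1/6*
[6] O move#3: -2:-1/4*, -3:-1/3
[4] X move#4: -2:-1/2, -3:+1/1*
[1] end (terminal -1, O#5); searched 11 to 7
if O skipped the turn, X would face:
~ [11] X move#1: -2:-1/9*, -3:-1/8
~ [9] O move#2: -2:-1/7, -3:+1/6*
~ [6] X move#3: -2:-1/4*, -3:-1/3
~ [4] O move#4: -2:-1/2, -3:+1/1*
~ [1] end (terminal -1, X#5); searched 11 to 7
compare (O): move=-1 vs pass=+1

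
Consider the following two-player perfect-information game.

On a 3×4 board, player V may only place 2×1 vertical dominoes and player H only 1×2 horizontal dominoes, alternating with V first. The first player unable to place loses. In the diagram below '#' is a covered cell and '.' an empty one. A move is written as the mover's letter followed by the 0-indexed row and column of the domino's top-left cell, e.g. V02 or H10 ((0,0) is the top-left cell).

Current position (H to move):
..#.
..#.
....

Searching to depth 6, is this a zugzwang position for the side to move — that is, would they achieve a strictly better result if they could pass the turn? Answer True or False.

zugzwang(..#./..#./...., H) = False

p1 H@[..#./..#./....]: H00[###./..#./....]-1 H10[..#./###./....]+1* H20[..#./..#./##..]-1 H21[..#./..#./.##.]-1 H22[..#./..#./..##]-1
p2 V@[..#./###./....]: V03[..##/####/....]-1* V13[..#./####/...#]-1
p3 H@[..##/####/....]: H00[####/####/....]+1* H20[..##/####/##..]+1 H21[..##/####/.##.]+1 H22[..##/####/..##]+1
p4 V@[####/####/....] terminal -1; root [..#./..#./....] d6
suppose H passes — search the same position with V to move:
pass> p1 V@[..#./..#./....]: V00[#.#./#.#./....]+1* V01[.##./.##./....]+1 V03[..##/..##/....]-1 V10[..#./#.#./#...]+1 V11[..#./.##./.#..]+1 V13[..#./..##/...#]-1
pass> p2 H@[#.#./#.#./....]: H20[#.#./#.#./##..]-1* H21[#.#./#.#./.##.]-1 H22[#.#./#.#./..##]-1
pass> p3 V@[#.#./#.#./##..]: V01[###./###./##..]+1* V03[#.##/#.##/##..]+1 V13[#.#./#.##/##.#]+1
pass> p4 H@[###./###./##..]: H22[###./###./####]-1*
pass> p5 V@[###./###./####]: V03[####/####/####]+1*
pass> p6 H@[####/####/####] terminal -1; root [..#./..#./....] d6
for H: play +1, pass -1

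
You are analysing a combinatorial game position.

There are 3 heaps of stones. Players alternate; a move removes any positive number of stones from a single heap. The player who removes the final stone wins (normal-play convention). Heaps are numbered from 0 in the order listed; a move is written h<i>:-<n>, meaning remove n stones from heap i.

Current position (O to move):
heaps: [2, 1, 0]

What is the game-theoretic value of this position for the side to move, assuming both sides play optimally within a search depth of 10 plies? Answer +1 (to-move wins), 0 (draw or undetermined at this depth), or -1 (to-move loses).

value((2,1,0), O) = +1

p1 O@[(2,1,0)]: h0:-1[(1,1,0)]+1* h0:-2[(0,1,0)]-1 h1:-1[(2,0,0)]-1
p2 X@[(1,1,0)]: h0:-1[(0,1,0)]-1* h1:-1[(1,0,0)]-1
p3 O@[(0,1,0)]: h1:-1[(0,0,0)]+1*
p4 X@[(0,0,0)] terminal -1; root [(2,1,0)] d10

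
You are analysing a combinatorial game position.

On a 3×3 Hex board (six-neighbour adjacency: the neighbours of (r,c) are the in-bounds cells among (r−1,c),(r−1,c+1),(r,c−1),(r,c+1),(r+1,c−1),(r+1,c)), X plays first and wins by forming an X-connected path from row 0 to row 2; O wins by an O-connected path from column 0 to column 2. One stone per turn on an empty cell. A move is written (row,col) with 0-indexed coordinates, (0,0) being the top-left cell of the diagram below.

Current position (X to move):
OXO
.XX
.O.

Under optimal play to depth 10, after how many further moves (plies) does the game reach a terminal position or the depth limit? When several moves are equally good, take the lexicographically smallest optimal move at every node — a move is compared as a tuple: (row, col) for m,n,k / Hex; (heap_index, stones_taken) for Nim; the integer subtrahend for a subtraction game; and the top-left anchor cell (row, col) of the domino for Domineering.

ply 1, X at OXO/.XX/.O. | (1,0)=+1→OXO/XXX/.O.*; (2,0)=+1→OXO/.XX/XO.; (2,2)=+1→OXO/.XX/.OX
ply 2, O at OXO/XXX/.O. | (2,0)=-1→OXO/XXX/OO.*; (2,2)=-1→OXO/XXX/.OO
ply 3, X at OXO/XXX/OO. | (2,2)=+1→OXO/XXX/OOX*
ply 4: OXO/XXX/OOX is terminal -1 (O); from OXO/.XX/.O. depth 10

PV length from [OXO/.XX/.O.]: 3 plies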